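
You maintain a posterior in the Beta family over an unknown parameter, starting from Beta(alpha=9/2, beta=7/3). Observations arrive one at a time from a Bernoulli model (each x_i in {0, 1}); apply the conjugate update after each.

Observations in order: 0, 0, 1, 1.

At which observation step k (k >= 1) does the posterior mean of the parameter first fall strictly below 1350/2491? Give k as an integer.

k = 2

obs 1: x=0 → posterior Beta(9/2, 10/3)
obs 2: x=0 → posterior Beta(9/2, 13/3)
obs 3: x=1 → posterior Beta(11/2, 13/3)
obs 4: x=1 → posterior Beta(13/2, 13/3)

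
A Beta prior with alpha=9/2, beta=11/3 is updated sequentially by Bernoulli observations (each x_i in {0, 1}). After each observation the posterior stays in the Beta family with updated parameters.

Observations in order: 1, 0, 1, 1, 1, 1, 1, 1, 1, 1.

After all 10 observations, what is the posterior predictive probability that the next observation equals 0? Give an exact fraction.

obs 1: x=1 → posterior Beta(11/2, 11/3)
obs 2: x=0 → posterior Beta(11/2, 14/3)
obs 3: x=1 → posterior Beta(13/2, 14/3)
obs 4: x=1 → posterior Beta(15/2, 14/3)
obs 5: x=1 → posterior Beta(17/2, 14/3)
obs 6: x=1 → posterior Beta(19/2, 14/3)
obs 7: x=1 → posterior Beta(21/2, 14/3)
obs 8: x=1 → posterior Beta(23/2, 14/3)
obs 9: x=1 → posterior Beta(25/2, 14/3)
obs 10: x=1 → posterior Beta(27/2, 14/3)

28/109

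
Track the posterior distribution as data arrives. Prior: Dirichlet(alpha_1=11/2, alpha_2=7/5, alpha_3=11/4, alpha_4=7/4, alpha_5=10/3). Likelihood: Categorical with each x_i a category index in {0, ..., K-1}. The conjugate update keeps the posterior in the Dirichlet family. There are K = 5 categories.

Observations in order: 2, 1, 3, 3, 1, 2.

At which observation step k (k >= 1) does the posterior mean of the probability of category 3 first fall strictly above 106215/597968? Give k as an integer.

obs 1: x=2 → posterior Dirichlet(11/2, 7/5, 15/4, 7/4, 10/3)
obs 2: x=1 → posterior Dirichlet(11/2, 12/5, 15/4, 7/4, 10/3)
obs 3: x=3 → posterior Dirichlet(11/2, 12/5, 15/4, 11/4, 10/3)
obs 4: x=3 → posterior Dirichlet(11/2, 12/5, 15/4, 15/4, 10/3)
obs 5: x=1 → posterior Dirichlet(11/2, 17/5, 15/4, 15/4, 10/3)
obs 6: x=2 → posterior Dirichlet(11/2, 17/5, 19/4, 15/4, 10/3)

k = 4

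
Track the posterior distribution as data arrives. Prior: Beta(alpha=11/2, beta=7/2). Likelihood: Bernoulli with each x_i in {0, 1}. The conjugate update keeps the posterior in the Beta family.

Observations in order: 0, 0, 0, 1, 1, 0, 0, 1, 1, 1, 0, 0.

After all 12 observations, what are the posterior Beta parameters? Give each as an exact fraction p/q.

obs 1: x=0 → posterior Beta(11/2, 9/2)
obs 2: x=0 → posterior Beta(11/2, 11/2)
obs 3: x=0 → posterior Beta(11/2, 13/2)
obs 4: x=1 → posterior Beta(13/2, 13/2)
obs 5: x=1 → posterior Beta(15/2, 13/2)
obs 6: x=0 → posterior Beta(15/2, 15/2)
obs 7: x=0 → posterior Beta(15/2, 17/2)
obs 8: x=1 → posterior Beta(17/2, 17/2)
obs 9: x=1 → posterior Beta(19/2, 17/2)
obs 10: x=1 → posterior Beta(21/2, 17/2)
obs 11: x=0 → posterior Beta(21/2, 19/2)
obs 12: x=0 → posterior Beta(21/2, 21/2)

alpha=21/2, beta=21/2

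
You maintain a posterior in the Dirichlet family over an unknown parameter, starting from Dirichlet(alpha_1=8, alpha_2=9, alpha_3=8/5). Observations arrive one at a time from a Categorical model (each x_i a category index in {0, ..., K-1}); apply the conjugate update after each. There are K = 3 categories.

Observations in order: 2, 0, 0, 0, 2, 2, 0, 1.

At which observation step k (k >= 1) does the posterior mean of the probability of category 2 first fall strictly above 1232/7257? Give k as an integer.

obs 1: x=2 → posterior Dirichlet(8, 9, 13/5)
obs 2: x=0 → posterior Dirichlet(9, 9, 13/5)
obs 3: x=0 → posterior Dirichlet(10, 9, 13/5)
obs 4: x=0 → posterior Dirichlet(11, 9, 13/5)
obs 5: x=2 → posterior Dirichlet(11, 9, 18/5)
obs 6: x=2 → posterior Dirichlet(11, 9, 23/5)
obs 7: x=0 → posterior Dirichlet(12, 9, 23/5)
obs 8: x=1 → posterior Dirichlet(12, 10, 23/5)

k = 6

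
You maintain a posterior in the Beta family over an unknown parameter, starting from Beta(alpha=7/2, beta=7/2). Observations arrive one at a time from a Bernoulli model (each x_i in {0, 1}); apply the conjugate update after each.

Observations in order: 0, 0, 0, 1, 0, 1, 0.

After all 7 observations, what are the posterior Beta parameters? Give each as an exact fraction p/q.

obs 1: x=0 → posterior Beta(7/2, 9/2)
obs 2: x=0 → posterior Beta(7/2, 11/2)
obs 3: x=0 → posterior Beta(7/2, 13/2)
obs 4: x=1 → posterior Beta(9/2, 13/2)
obs 5: x=0 → posterior Beta(9/2, 15/2)
obs 6: x=1 → posterior Beta(11/2, 15/2)
obs 7: x=0 → posterior Beta(11/2, 17/2)

alpha=11/2, beta=17/2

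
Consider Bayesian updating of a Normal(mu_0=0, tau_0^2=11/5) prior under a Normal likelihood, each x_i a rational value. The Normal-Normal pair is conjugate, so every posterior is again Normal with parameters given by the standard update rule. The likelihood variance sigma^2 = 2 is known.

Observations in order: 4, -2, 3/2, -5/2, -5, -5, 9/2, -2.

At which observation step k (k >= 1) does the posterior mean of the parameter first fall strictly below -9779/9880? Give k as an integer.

obs 1: x=4 → posterior Normal(44/21, 22/21)
obs 2: x=-2 → posterior Normal(11/16, 11/16)
obs 3: x=3/2 → posterior Normal(77/86, 22/43)
obs 4: x=-5/2 → posterior Normal(11/54, 11/27)
obs 5: x=-5 → posterior Normal(-44/65, 22/65)
obs 6: x=-5 → posterior Normal(-99/76, 11/38)
obs 7: x=9/2 → posterior Normal(-33/58, 22/87)
obs 8: x=-2 → posterior Normal(-143/196, 11/49)

k = 6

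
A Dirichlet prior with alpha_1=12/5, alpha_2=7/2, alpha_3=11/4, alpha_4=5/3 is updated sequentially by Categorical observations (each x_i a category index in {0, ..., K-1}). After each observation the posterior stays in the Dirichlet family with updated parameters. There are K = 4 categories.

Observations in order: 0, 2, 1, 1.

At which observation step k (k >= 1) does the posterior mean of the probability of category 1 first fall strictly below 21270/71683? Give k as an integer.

k = 2

obs 1: x=0 → posterior Dirichlet(17/5, 7/2, 11/4, 5/3)
obs 2: x=2 → posterior Dirichlet(17/5, 7/2, 15/4, 5/3)
obs 3: x=1 → posterior Dirichlet(17/5, 9/2, 15/4, 5/3)
obs 4: x=1 → posterior Dirichlet(17/5, 11/2, 15/4, 5/3)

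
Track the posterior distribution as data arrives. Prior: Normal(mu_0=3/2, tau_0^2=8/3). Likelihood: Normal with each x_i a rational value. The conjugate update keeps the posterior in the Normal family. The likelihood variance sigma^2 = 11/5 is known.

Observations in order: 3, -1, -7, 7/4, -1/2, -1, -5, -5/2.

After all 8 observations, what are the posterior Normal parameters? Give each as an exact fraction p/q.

obs 1: x=3 → posterior Normal(339/146, 88/73)
obs 2: x=-1 → posterior Normal(259/226, 88/113)
obs 3: x=-7 → posterior Normal(-301/306, 88/153)
obs 4: x=7/4 → posterior Normal(-161/386, 88/193)
obs 5: x=-1/2 → posterior Normal(-201/466, 88/233)
obs 6: x=-1 → posterior Normal(-281/546, 88/273)
obs 7: x=-5 → posterior Normal(-681/626, 88/313)
obs 8: x=-5/2 → posterior Normal(-881/706, 88/353)

mu_0=-881/706, tau_0^2=88/353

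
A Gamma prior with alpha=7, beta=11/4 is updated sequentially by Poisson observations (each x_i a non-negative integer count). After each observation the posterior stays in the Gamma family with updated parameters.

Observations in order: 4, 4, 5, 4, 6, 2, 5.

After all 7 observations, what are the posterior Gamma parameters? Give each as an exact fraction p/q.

alpha=37, beta=39/4

obs 1: x=4 → posterior Gamma(11, 15/4)
obs 2: x=4 → posterior Gamma(15, 19/4)
obs 3: x=5 → posterior Gamma(20, 23/4)
obs 4: x=4 → posterior Gamma(24, 27/4)
obs 5: x=6 → posterior Gamma(30, 31/4)
obs 6: x=2 → posterior Gamma(32, 35/4)
obs 7: x=5 → posterior Gamma(37, 39/4)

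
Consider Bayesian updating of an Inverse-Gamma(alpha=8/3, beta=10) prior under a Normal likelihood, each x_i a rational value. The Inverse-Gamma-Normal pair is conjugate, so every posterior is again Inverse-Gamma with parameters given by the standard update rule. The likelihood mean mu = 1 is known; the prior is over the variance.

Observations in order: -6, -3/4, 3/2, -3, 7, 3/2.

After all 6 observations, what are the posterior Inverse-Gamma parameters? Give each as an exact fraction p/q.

alpha=17/3, beta=1993/32

obs 1: x=-6 → posterior Inverse-Gamma(19/6, 69/2)
obs 2: x=-3/4 → posterior Inverse-Gamma(11/3, 1153/32)
obs 3: x=3/2 → posterior Inverse-Gamma(25/6, 1157/32)
obs 4: x=-3 → posterior Inverse-Gamma(14/3, 1413/32)
obs 5: x=7 → posterior Inverse-Gamma(31/6, 1989/32)
obs 6: x=3/2 → posterior Inverse-Gamma(17/3, 1993/32)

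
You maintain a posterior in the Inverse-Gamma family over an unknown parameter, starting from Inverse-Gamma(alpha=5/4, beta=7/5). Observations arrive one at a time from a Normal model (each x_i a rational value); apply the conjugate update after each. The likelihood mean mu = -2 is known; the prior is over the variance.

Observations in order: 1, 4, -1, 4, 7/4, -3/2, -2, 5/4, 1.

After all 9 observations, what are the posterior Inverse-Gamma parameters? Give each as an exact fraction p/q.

obs 1: x=1 → posterior Inverse-Gamma(7/4, 59/10)
obs 2: x=4 → posterior Inverse-Gamma(9/4, 239/10)
obs 3: x=-1 → posterior Inverse-Gamma(11/4, 122/5)
obs 4: x=4 → posterior Inverse-Gamma(13/4, 212/5)
obs 5: x=7/4 → posterior Inverse-Gamma(15/4, 7909/160)
obs 6: x=-3/2 → posterior Inverse-Gamma(17/4, 7929/160)
obs 7: x=-2 → posterior Inverse-Gamma(19/4, 7929/160)
obs 8: x=5/4 → posterior Inverse-Gamma(21/4, 4387/80)
obs 9: x=1 → posterior Inverse-Gamma(23/4, 4747/80)

alpha=23/4, beta=4747/80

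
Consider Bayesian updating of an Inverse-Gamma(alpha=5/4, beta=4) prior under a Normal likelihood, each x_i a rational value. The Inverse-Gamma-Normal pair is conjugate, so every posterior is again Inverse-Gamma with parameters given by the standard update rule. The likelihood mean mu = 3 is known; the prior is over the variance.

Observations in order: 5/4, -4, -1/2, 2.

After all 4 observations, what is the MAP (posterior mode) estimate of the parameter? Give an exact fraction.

69/8

obs 1: x=5/4 → posterior Inverse-Gamma(7/4, 177/32)
obs 2: x=-4 → posterior Inverse-Gamma(9/4, 961/32)
obs 3: x=-1/2 → posterior Inverse-Gamma(11/4, 1157/32)
obs 4: x=2 → posterior Inverse-Gamma(13/4, 1173/32)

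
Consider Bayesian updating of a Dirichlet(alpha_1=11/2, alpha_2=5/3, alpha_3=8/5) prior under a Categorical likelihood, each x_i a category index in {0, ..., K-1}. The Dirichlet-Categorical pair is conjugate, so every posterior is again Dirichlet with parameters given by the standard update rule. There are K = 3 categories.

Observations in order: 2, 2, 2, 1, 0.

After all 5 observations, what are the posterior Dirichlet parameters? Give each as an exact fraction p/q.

alpha_1=13/2, alpha_2=8/3, alpha_3=23/5

obs 1: x=2 → posterior Dirichlet(11/2, 5/3, 13/5)
obs 2: x=2 → posterior Dirichlet(11/2, 5/3, 18/5)
obs 3: x=2 → posterior Dirichlet(11/2, 5/3, 23/5)
obs 4: x=1 → posterior Dirichlet(11/2, 8/3, 23/5)
obs 5: x=0 → posterior Dirichlet(13/2, 8/3, 23/5)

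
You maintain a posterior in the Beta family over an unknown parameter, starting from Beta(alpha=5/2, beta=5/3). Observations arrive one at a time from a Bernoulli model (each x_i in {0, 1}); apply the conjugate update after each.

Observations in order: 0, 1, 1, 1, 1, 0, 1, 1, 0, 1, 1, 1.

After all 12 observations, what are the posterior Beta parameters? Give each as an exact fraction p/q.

obs 1: x=0 → posterior Beta(5/2, 8/3)
obs 2: x=1 → posterior Beta(7/2, 8/3)
obs 3: x=1 → posterior Beta(9/2, 8/3)
obs 4: x=1 → posterior Beta(11/2, 8/3)
obs 5: x=1 → posterior Beta(13/2, 8/3)
obs 6: x=0 → posterior Beta(13/2, 11/3)
obs 7: x=1 → posterior Beta(15/2, 11/3)
obs 8: x=1 → posterior Beta(17/2, 11/3)
obs 9: x=0 → posterior Beta(17/2, 14/3)
obs 10: x=1 → posterior Beta(19/2, 14/3)
obs 11: x=1 → posterior Beta(21/2, 14/3)
obs 12: x=1 → posterior Beta(23/2, 14/3)

alpha=23/2, beta=14/3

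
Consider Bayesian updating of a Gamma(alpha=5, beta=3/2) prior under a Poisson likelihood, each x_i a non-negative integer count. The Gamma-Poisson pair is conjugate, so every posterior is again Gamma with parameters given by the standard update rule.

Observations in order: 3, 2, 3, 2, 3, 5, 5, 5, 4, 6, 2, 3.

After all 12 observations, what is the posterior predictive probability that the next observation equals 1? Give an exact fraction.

obs 1: x=3 → posterior Gamma(8, 5/2)
obs 2: x=2 → posterior Gamma(10, 7/2)
obs 3: x=3 → posterior Gamma(13, 9/2)
obs 4: x=2 → posterior Gamma(15, 11/2)
obs 5: x=3 → posterior Gamma(18, 13/2)
obs 6: x=5 → posterior Gamma(23, 15/2)
obs 7: x=5 → posterior Gamma(28, 17/2)
obs 8: x=5 → posterior Gamma(33, 19/2)
obs 9: x=4 → posterior Gamma(37, 21/2)
obs 10: x=6 → posterior Gamma(43, 23/2)
obs 11: x=2 → posterior Gamma(45, 25/2)
obs 12: x=3 → posterior Gamma(48, 27/2)

48722763461415897669096399335202850263239256018399733177308234443028576/454466522367842045301814532213564254165756314784217056723274815774031069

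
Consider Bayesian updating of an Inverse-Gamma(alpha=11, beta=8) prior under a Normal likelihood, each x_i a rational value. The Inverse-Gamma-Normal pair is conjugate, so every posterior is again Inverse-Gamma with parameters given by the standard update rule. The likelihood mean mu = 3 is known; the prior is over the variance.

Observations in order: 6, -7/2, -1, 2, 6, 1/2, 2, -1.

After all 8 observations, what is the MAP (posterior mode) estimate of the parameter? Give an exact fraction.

obs 1: x=6 → posterior Inverse-Gamma(23/2, 25/2)
obs 2: x=-7/2 → posterior Inverse-Gamma(12, 269/8)
obs 3: x=-1 → posterior Inverse-Gamma(25/2, 333/8)
obs 4: x=2 → posterior Inverse-Gamma(13, 337/8)
obs 5: x=6 → posterior Inverse-Gamma(27/2, 373/8)
obs 6: x=1/2 → posterior Inverse-Gamma(14, 199/4)
obs 7: x=2 → posterior Inverse-Gamma(29/2, 201/4)
obs 8: x=-1 → posterior Inverse-Gamma(15, 233/4)

233/64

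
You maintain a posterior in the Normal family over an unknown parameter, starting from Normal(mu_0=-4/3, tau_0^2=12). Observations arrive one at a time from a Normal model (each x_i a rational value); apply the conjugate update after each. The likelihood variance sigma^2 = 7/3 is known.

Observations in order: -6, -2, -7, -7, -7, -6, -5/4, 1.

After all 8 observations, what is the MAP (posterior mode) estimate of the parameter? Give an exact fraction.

-13/3

obs 1: x=-6 → posterior Normal(-676/129, 84/43)
obs 2: x=-2 → posterior Normal(-892/237, 84/79)
obs 3: x=-7 → posterior Normal(-1648/345, 84/115)
obs 4: x=-7 → posterior Normal(-2404/453, 84/151)
obs 5: x=-7 → posterior Normal(-3160/561, 84/187)
obs 6: x=-6 → posterior Normal(-3808/669, 84/223)
obs 7: x=-5/4 → posterior Normal(-3943/777, 12/37)
obs 8: x=1 → posterior Normal(-13/3, 84/295)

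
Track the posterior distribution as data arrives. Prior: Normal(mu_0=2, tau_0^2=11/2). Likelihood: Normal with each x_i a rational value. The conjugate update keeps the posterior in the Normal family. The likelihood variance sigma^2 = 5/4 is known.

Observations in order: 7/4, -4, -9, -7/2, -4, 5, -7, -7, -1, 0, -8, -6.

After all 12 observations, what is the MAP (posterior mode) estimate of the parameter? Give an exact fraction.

-1861/538

obs 1: x=7/4 → posterior Normal(97/54, 55/54)
obs 2: x=-4 → posterior Normal(-79/98, 55/98)
obs 3: x=-9 → posterior Normal(-475/142, 55/142)
obs 4: x=-7/2 → posterior Normal(-629/186, 55/186)
obs 5: x=-4 → posterior Normal(-7/2, 11/46)
obs 6: x=5 → posterior Normal(-585/274, 55/274)
obs 7: x=-7 → posterior Normal(-893/318, 55/318)
obs 8: x=-7 → posterior Normal(-1201/362, 55/362)
obs 9: x=-1 → posterior Normal(-1245/406, 55/406)
obs 10: x=0 → posterior Normal(-83/30, 11/90)
obs 11: x=-8 → posterior Normal(-1597/494, 55/494)
obs 12: x=-6 → posterior Normal(-1861/538, 55/538)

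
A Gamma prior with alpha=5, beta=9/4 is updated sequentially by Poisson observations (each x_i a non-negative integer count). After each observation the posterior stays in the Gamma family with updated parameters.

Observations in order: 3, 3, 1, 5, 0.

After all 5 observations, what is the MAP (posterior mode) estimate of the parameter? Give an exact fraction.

64/29

obs 1: x=3 → posterior Gamma(8, 13/4)
obs 2: x=3 → posterior Gamma(11, 17/4)
obs 3: x=1 → posterior Gamma(12, 21/4)
obs 4: x=5 → posterior Gamma(17, 25/4)
obs 5: x=0 → posterior Gamma(17, 29/4)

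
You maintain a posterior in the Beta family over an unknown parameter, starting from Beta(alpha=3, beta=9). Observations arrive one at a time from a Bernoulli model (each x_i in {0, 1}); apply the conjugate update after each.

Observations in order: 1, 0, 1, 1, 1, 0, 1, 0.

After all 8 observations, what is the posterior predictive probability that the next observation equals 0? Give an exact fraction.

3/5

obs 1: x=1 → posterior Beta(4, 9)
obs 2: x=0 → posterior Beta(4, 10)
obs 3: x=1 → posterior Beta(5, 10)
obs 4: x=1 → posterior Beta(6, 10)
obs 5: x=1 → posterior Beta(7, 10)
obs 6: x=0 → posterior Beta(7, 11)
obs 7: x=1 → posterior Beta(8, 11)
obs 8: x=0 → posterior Beta(8, 12)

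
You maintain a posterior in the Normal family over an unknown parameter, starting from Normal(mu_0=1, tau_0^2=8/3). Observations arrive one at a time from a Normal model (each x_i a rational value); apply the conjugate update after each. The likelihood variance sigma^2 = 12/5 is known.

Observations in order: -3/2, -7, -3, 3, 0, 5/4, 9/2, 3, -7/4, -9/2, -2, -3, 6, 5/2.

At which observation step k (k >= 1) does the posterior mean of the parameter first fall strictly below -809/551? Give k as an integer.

k = 2

obs 1: x=-3/2 → posterior Normal(-6/19, 24/19)
obs 2: x=-7 → posterior Normal(-76/29, 24/29)
obs 3: x=-3 → posterior Normal(-106/39, 8/13)
obs 4: x=3 → posterior Normal(-76/49, 24/49)
obs 5: x=0 → posterior Normal(-76/59, 24/59)
obs 6: x=5/4 → posterior Normal(-127/138, 8/23)
obs 7: x=9/2 → posterior Normal(-37/158, 24/79)
obs 8: x=3 → posterior Normal(23/178, 24/89)
obs 9: x=-7/4 → posterior Normal(-2/33, 8/33)
obs 10: x=-9/2 → posterior Normal(-51/109, 24/109)
obs 11: x=-2 → posterior Normal(-71/119, 24/119)
obs 12: x=-3 → posterior Normal(-101/129, 8/43)
obs 13: x=6 → posterior Normal(-41/139, 24/139)
obs 14: x=5/2 → posterior Normal(-16/149, 24/149)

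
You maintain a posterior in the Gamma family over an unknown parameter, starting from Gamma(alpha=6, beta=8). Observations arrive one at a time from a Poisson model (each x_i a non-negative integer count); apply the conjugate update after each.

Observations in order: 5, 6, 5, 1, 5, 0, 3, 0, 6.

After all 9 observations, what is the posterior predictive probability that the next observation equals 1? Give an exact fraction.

obs 1: x=5 → posterior Gamma(11, 9)
obs 2: x=6 → posterior Gamma(17, 10)
obs 3: x=5 → posterior Gamma(22, 11)
obs 4: x=1 → posterior Gamma(23, 12)
obs 5: x=5 → posterior Gamma(28, 13)
obs 6: x=0 → posterior Gamma(28, 14)
obs 7: x=3 → posterior Gamma(31, 15)
obs 8: x=0 → posterior Gamma(31, 16)
obs 9: x=6 → posterior Gamma(37, 17)

124397546568467071464451583694823653383297152949/501597304410594428739556550045321223614364647424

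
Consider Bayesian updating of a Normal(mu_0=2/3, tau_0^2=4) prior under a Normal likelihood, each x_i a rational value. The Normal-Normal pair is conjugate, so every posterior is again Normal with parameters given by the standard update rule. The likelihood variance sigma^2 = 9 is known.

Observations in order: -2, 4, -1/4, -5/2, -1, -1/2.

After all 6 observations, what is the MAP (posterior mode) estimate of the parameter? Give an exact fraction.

-1/11

obs 1: x=-2 → posterior Normal(-2/13, 36/13)
obs 2: x=4 → posterior Normal(14/17, 36/17)
obs 3: x=-1/4 → posterior Normal(13/21, 12/7)
obs 4: x=-5/2 → posterior Normal(3/25, 36/25)
obs 5: x=-1 → posterior Normal(-1/29, 36/29)
obs 6: x=-1/2 → posterior Normal(-1/11, 12/11)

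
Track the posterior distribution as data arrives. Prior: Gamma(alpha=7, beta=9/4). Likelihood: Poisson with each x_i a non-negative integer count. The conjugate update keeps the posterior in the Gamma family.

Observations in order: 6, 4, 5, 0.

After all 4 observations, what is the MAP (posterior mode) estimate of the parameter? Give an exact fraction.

obs 1: x=6 → posterior Gamma(13, 13/4)
obs 2: x=4 → posterior Gamma(17, 17/4)
obs 3: x=5 → posterior Gamma(22, 21/4)
obs 4: x=0 → posterior Gamma(22, 25/4)

84/25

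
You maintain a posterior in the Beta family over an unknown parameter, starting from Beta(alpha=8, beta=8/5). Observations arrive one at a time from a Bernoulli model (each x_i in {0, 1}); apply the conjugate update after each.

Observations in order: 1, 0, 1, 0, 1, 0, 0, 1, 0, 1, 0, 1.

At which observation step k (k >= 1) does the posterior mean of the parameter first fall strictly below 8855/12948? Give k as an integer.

obs 1: x=1 → posterior Beta(9, 8/5)
obs 2: x=0 → posterior Beta(9, 13/5)
obs 3: x=1 → posterior Beta(10, 13/5)
obs 4: x=0 → posterior Beta(10, 18/5)
obs 5: x=1 → posterior Beta(11, 18/5)
obs 6: x=0 → posterior Beta(11, 23/5)
obs 7: x=0 → posterior Beta(11, 28/5)
obs 8: x=1 → posterior Beta(12, 28/5)
obs 9: x=0 → posterior Beta(12, 33/5)
obs 10: x=1 → posterior Beta(13, 33/5)
obs 11: x=0 → posterior Beta(13, 38/5)
obs 12: x=1 → posterior Beta(14, 38/5)

k = 7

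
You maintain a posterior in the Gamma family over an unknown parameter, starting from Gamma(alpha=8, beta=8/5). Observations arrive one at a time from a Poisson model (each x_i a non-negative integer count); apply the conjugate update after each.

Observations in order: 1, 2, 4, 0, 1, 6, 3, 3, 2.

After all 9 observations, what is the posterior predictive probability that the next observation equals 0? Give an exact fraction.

obs 1: x=1 → posterior Gamma(9, 13/5)
obs 2: x=2 → posterior Gamma(11, 18/5)
obs 3: x=4 → posterior Gamma(15, 23/5)
obs 4: x=0 → posterior Gamma(15, 28/5)
obs 5: x=1 → posterior Gamma(16, 33/5)
obs 6: x=6 → posterior Gamma(22, 38/5)
obs 7: x=3 → posterior Gamma(25, 43/5)
obs 8: x=3 → posterior Gamma(28, 48/5)
obs 9: x=2 → posterior Gamma(30, 53/5)

5349042986438842598594824161669986924013455633256649/79953928393091004080532279173738402825689466587316224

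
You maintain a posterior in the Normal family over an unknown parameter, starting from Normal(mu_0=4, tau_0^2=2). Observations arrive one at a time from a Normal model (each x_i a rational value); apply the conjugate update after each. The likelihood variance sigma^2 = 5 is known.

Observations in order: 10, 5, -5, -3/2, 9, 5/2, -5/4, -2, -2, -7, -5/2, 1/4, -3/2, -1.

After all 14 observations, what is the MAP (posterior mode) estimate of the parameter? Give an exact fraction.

26/33

obs 1: x=10 → posterior Normal(40/7, 10/7)
obs 2: x=5 → posterior Normal(50/9, 10/9)
obs 3: x=-5 → posterior Normal(40/11, 10/11)
obs 4: x=-3/2 → posterior Normal(37/13, 10/13)
obs 5: x=9 → posterior Normal(11/3, 2/3)
obs 6: x=5/2 → posterior Normal(60/17, 10/17)
obs 7: x=-5/4 → posterior Normal(115/38, 10/19)
obs 8: x=-2 → posterior Normal(107/42, 10/21)
obs 9: x=-2 → posterior Normal(99/46, 10/23)
obs 10: x=-7 → posterior Normal(71/50, 2/5)
obs 11: x=-5/2 → posterior Normal(61/54, 10/27)
obs 12: x=1/4 → posterior Normal(31/29, 10/29)
obs 13: x=-3/2 → posterior Normal(28/31, 10/31)
obs 14: x=-1 → posterior Normal(26/33, 10/33)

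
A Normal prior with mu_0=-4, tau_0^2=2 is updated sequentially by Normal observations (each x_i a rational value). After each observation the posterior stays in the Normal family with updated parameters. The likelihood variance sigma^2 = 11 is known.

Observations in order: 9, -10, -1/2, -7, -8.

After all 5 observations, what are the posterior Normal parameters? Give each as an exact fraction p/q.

mu_0=-11/3, tau_0^2=22/21

obs 1: x=9 → posterior Normal(-2, 22/13)
obs 2: x=-10 → posterior Normal(-46/15, 22/15)
obs 3: x=-1/2 → posterior Normal(-47/17, 22/17)
obs 4: x=-7 → posterior Normal(-61/19, 22/19)
obs 5: x=-8 → posterior Normal(-11/3, 22/21)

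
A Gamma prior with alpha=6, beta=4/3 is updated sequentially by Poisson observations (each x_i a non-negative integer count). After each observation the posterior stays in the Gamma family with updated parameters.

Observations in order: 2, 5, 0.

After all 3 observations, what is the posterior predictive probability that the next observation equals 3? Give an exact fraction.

3720820684485828105/18446744073709551616

obs 1: x=2 → posterior Gamma(8, 7/3)
obs 2: x=5 → posterior Gamma(13, 10/3)
obs 3: x=0 → posterior Gamma(13, 13/3)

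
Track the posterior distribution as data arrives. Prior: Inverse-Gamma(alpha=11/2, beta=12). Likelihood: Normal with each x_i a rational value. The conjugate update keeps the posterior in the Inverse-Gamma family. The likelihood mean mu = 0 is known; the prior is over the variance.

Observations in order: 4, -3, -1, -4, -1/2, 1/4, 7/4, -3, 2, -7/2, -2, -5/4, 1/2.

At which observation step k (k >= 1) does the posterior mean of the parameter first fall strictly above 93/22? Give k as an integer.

obs 1: x=4 → posterior Inverse-Gamma(6, 20)
obs 2: x=-3 → posterior Inverse-Gamma(13/2, 49/2)
obs 3: x=-1 → posterior Inverse-Gamma(7, 25)
obs 4: x=-4 → posterior Inverse-Gamma(15/2, 33)
obs 5: x=-1/2 → posterior Inverse-Gamma(8, 265/8)
obs 6: x=1/4 → posterior Inverse-Gamma(17/2, 1061/32)
obs 7: x=7/4 → posterior Inverse-Gamma(9, 555/16)
obs 8: x=-3 → posterior Inverse-Gamma(19/2, 627/16)
obs 9: x=2 → posterior Inverse-Gamma(10, 659/16)
obs 10: x=-7/2 → posterior Inverse-Gamma(21/2, 757/16)
obs 11: x=-2 → posterior Inverse-Gamma(11, 789/16)
obs 12: x=-5/4 → posterior Inverse-Gamma(23/2, 1603/32)
obs 13: x=1/2 → posterior Inverse-Gamma(12, 1607/32)

k = 2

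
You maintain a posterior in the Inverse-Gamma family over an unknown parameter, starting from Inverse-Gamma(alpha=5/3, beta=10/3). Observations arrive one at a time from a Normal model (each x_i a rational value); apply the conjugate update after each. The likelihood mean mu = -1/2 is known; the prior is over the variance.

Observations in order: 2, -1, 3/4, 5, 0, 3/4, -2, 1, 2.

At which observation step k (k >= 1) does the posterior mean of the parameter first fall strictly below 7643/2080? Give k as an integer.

obs 1: x=2 → posterior Inverse-Gamma(13/6, 155/24)
obs 2: x=-1 → posterior Inverse-Gamma(8/3, 79/12)
obs 3: x=3/4 → posterior Inverse-Gamma(19/6, 707/96)
obs 4: x=5 → posterior Inverse-Gamma(11/3, 2159/96)
obs 5: x=0 → posterior Inverse-Gamma(25/6, 2171/96)
obs 6: x=3/4 → posterior Inverse-Gamma(14/3, 1123/48)
obs 7: x=-2 → posterior Inverse-Gamma(31/6, 1177/48)
obs 8: x=1 → posterior Inverse-Gamma(17/3, 1231/48)
obs 9: x=2 → posterior Inverse-Gamma(37/6, 1381/48)

k = 3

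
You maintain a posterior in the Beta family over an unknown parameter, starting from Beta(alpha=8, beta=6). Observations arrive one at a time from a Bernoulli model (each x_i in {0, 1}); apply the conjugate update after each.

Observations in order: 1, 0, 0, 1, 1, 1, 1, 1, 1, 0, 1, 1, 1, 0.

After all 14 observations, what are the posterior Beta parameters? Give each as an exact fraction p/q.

obs 1: x=1 → posterior Beta(9, 6)
obs 2: x=0 → posterior Beta(9, 7)
obs 3: x=0 → posterior Beta(9, 8)
obs 4: x=1 → posterior Beta(10, 8)
obs 5: x=1 → posterior Beta(11, 8)
obs 6: x=1 → posterior Beta(12, 8)
obs 7: x=1 → posterior Beta(13, 8)
obs 8: x=1 → posterior Beta(14, 8)
obs 9: x=1 → posterior Beta(15, 8)
obs 10: x=0 → posterior Beta(15, 9)
obs 11: x=1 → posterior Beta(16, 9)
obs 12: x=1 → posterior Beta(17, 9)
obs 13: x=1 → posterior Beta(18, 9)
obs 14: x=0 → posterior Beta(18, 10)

alpha=18, beta=10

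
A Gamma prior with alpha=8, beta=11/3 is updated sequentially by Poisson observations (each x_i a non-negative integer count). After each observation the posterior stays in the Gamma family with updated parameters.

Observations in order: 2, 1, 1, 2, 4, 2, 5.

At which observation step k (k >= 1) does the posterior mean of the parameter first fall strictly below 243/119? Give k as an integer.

k = 2

obs 1: x=2 → posterior Gamma(10, 14/3)
obs 2: x=1 → posterior Gamma(11, 17/3)
obs 3: x=1 → posterior Gamma(12, 20/3)
obs 4: x=2 → posterior Gamma(14, 23/3)
obs 5: x=4 → posterior Gamma(18, 26/3)
obs 6: x=2 → posterior Gamma(20, 29/3)
obs 7: x=5 → posterior Gamma(25, 32/3)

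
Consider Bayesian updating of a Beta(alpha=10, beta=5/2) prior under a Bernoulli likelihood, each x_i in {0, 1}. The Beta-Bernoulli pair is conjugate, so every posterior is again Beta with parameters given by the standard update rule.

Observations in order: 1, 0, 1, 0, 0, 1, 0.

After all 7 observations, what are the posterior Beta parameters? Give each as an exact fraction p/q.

alpha=13, beta=13/2

obs 1: x=1 → posterior Beta(11, 5/2)
obs 2: x=0 → posterior Beta(11, 7/2)
obs 3: x=1 → posterior Beta(12, 7/2)
obs 4: x=0 → posterior Beta(12, 9/2)
obs 5: x=0 → posterior Beta(12, 11/2)
obs 6: x=1 → posterior Beta(13, 11/2)
obs 7: x=0 → posterior Beta(13, 13/2)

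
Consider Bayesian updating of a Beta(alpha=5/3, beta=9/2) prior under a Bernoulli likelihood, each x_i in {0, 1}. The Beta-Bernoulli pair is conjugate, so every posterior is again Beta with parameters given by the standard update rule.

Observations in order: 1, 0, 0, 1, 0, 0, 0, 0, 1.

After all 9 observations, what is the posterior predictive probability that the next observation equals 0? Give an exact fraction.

9/13

obs 1: x=1 → posterior Beta(8/3, 9/2)
obs 2: x=0 → posterior Beta(8/3, 11/2)
obs 3: x=0 → posterior Beta(8/3, 13/2)
obs 4: x=1 → posterior Beta(11/3, 13/2)
obs 5: x=0 → posterior Beta(11/3, 15/2)
obs 6: x=0 → posterior Beta(11/3, 17/2)
obs 7: x=0 → posterior Beta(11/3, 19/2)
obs 8: x=0 → posterior Beta(11/3, 21/2)
obs 9: x=1 → posterior Beta(14/3, 21/2)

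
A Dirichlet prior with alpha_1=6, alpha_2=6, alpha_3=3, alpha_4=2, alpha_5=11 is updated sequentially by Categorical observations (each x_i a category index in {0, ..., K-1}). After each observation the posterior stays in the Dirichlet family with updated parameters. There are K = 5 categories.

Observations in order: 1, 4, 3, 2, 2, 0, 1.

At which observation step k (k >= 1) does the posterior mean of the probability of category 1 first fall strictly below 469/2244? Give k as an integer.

k = 6

obs 1: x=1 → posterior Dirichlet(6, 7, 3, 2, 11)
obs 2: x=4 → posterior Dirichlet(6, 7, 3, 2, 12)
obs 3: x=3 → posterior Dirichlet(6, 7, 3, 3, 12)
obs 4: x=2 → posterior Dirichlet(6, 7, 4, 3, 12)
obs 5: x=2 → posterior Dirichlet(6, 7, 5, 3, 12)
obs 6: x=0 → posterior Dirichlet(7, 7, 5, 3, 12)
obs 7: x=1 → posterior Dirichlet(7, 8, 5, 3, 12)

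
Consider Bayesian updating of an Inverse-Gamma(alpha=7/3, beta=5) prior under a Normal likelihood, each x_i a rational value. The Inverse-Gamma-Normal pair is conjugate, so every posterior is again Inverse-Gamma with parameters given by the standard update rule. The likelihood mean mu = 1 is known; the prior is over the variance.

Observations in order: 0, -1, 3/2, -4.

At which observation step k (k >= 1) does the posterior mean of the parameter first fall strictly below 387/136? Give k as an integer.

k = 3

obs 1: x=0 → posterior Inverse-Gamma(17/6, 11/2)
obs 2: x=-1 → posterior Inverse-Gamma(10/3, 15/2)
obs 3: x=3/2 → posterior Inverse-Gamma(23/6, 61/8)
obs 4: x=-4 → posterior Inverse-Gamma(13/3, 161/8)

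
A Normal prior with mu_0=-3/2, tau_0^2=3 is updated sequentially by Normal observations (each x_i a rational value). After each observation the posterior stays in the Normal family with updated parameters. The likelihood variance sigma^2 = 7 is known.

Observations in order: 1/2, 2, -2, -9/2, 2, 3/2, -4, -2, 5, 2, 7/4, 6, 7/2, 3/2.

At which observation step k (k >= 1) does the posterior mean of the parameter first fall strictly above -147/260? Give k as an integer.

k = 2

obs 1: x=1/2 → posterior Normal(-9/10, 21/10)
obs 2: x=2 → posterior Normal(-3/13, 21/13)
obs 3: x=-2 → posterior Normal(-9/16, 21/16)
obs 4: x=-9/2 → posterior Normal(-45/38, 21/19)
obs 5: x=2 → posterior Normal(-3/4, 21/22)
obs 6: x=3/2 → posterior Normal(-12/25, 21/25)
obs 7: x=-4 → posterior Normal(-6/7, 3/4)
obs 8: x=-2 → posterior Normal(-30/31, 21/31)
obs 9: x=5 → posterior Normal(-15/34, 21/34)
obs 10: x=2 → posterior Normal(-9/37, 21/37)
obs 11: x=7/4 → posterior Normal(-3/32, 21/40)
obs 12: x=6 → posterior Normal(57/172, 21/43)
obs 13: x=7/2 → posterior Normal(99/184, 21/46)
obs 14: x=3/2 → posterior Normal(117/196, 3/7)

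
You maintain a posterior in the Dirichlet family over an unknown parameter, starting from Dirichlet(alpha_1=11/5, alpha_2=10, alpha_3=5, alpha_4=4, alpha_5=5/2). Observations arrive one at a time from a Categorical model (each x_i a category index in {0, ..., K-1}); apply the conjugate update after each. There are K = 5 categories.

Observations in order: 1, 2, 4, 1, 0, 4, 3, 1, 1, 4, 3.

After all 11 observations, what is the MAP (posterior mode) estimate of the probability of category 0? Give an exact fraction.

obs 1: x=1 → posterior Dirichlet(11/5, 11, 5, 4, 5/2)
obs 2: x=2 → posterior Dirichlet(11/5, 11, 6, 4, 5/2)
obs 3: x=4 → posterior Dirichlet(11/5, 11, 6, 4, 7/2)
obs 4: x=1 → posterior Dirichlet(11/5, 12, 6, 4, 7/2)
obs 5: x=0 → posterior Dirichlet(16/5, 12, 6, 4, 7/2)
obs 6: x=4 → posterior Dirichlet(16/5, 12, 6, 4, 9/2)
obs 7: x=3 → posterior Dirichlet(16/5, 12, 6, 5, 9/2)
obs 8: x=1 → posterior Dirichlet(16/5, 13, 6, 5, 9/2)
obs 9: x=1 → posterior Dirichlet(16/5, 14, 6, 5, 9/2)
obs 10: x=4 → posterior Dirichlet(16/5, 14, 6, 5, 11/2)
obs 11: x=3 → posterior Dirichlet(16/5, 14, 6, 6, 11/2)

2/27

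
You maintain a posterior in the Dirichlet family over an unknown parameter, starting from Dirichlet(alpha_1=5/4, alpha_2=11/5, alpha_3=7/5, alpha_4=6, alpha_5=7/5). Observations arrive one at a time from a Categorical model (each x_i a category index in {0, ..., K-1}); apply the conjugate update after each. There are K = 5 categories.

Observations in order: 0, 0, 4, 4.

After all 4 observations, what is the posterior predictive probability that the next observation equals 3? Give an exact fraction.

24/65

obs 1: x=0 → posterior Dirichlet(9/4, 11/5, 7/5, 6, 7/5)
obs 2: x=0 → posterior Dirichlet(13/4, 11/5, 7/5, 6, 7/5)
obs 3: x=4 → posterior Dirichlet(13/4, 11/5, 7/5, 6, 12/5)
obs 4: x=4 → posterior Dirichlet(13/4, 11/5, 7/5, 6, 17/5)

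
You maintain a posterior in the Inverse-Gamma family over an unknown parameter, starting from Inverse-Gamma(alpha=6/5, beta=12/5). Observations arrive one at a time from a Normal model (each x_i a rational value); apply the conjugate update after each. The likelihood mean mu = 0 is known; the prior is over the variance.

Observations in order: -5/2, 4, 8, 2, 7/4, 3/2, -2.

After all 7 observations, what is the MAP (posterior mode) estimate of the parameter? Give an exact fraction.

2783/304

obs 1: x=-5/2 → posterior Inverse-Gamma(17/10, 221/40)
obs 2: x=4 → posterior Inverse-Gamma(11/5, 541/40)
obs 3: x=8 → posterior Inverse-Gamma(27/10, 1821/40)
obs 4: x=2 → posterior Inverse-Gamma(16/5, 1901/40)
obs 5: x=7/4 → posterior Inverse-Gamma(37/10, 7849/160)
obs 6: x=3/2 → posterior Inverse-Gamma(21/5, 8029/160)
obs 7: x=-2 → posterior Inverse-Gamma(47/10, 8349/160)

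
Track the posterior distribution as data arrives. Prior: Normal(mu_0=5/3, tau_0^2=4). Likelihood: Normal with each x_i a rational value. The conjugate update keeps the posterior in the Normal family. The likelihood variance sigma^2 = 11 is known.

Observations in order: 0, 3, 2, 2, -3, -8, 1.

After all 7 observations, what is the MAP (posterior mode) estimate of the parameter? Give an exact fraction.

obs 1: x=0 → posterior Normal(11/9, 44/15)
obs 2: x=3 → posterior Normal(91/57, 44/19)
obs 3: x=2 → posterior Normal(5/3, 44/23)
obs 4: x=2 → posterior Normal(139/81, 44/27)
obs 5: x=-3 → posterior Normal(103/93, 44/31)
obs 6: x=-8 → posterior Normal(1/15, 44/35)
obs 7: x=1 → posterior Normal(19/117, 44/39)

19/117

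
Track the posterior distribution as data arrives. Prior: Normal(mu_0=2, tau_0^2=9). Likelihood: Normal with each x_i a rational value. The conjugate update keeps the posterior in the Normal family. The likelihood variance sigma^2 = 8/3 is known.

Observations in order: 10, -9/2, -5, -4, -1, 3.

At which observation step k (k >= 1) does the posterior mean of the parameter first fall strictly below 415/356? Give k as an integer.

obs 1: x=10 → posterior Normal(286/35, 72/35)
obs 2: x=-9/2 → posterior Normal(329/124, 36/31)
obs 3: x=-5 → posterior Normal(59/178, 72/89)
obs 4: x=-4 → posterior Normal(-157/232, 18/29)
obs 5: x=-1 → posterior Normal(-211/286, 72/143)
obs 6: x=3 → posterior Normal(-49/340, 36/85)

k = 3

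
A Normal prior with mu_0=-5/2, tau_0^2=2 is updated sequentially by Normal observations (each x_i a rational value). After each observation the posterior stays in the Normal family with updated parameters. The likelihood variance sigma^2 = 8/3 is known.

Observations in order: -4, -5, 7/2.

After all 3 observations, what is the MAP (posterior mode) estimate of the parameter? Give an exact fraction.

-53/26

obs 1: x=-4 → posterior Normal(-22/7, 8/7)
obs 2: x=-5 → posterior Normal(-37/10, 4/5)
obs 3: x=7/2 → posterior Normal(-53/26, 8/13)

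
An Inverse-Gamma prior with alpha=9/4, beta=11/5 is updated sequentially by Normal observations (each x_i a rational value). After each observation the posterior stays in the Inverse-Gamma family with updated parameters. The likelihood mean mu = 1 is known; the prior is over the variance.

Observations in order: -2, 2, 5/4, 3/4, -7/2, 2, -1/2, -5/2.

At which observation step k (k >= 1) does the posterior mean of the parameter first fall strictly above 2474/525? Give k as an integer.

obs 1: x=-2 → posterior Inverse-Gamma(11/4, 67/10)
obs 2: x=2 → posterior Inverse-Gamma(13/4, 36/5)
obs 3: x=5/4 → posterior Inverse-Gamma(15/4, 1157/160)
obs 4: x=3/4 → posterior Inverse-Gamma(17/4, 581/80)
obs 5: x=-7/2 → posterior Inverse-Gamma(19/4, 1391/80)
obs 6: x=2 → posterior Inverse-Gamma(21/4, 1431/80)
obs 7: x=-1/2 → posterior Inverse-Gamma(23/4, 1521/80)
obs 8: x=-5/2 → posterior Inverse-Gamma(25/4, 2011/80)

k = 8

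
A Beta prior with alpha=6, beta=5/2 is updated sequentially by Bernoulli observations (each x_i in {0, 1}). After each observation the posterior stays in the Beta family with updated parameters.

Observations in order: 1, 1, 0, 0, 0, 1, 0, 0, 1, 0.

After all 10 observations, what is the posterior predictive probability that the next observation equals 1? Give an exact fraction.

obs 1: x=1 → posterior Beta(7, 5/2)
obs 2: x=1 → posterior Beta(8, 5/2)
obs 3: x=0 → posterior Beta(8, 7/2)
obs 4: x=0 → posterior Beta(8, 9/2)
obs 5: x=0 → posterior Beta(8, 11/2)
obs 6: x=1 → posterior Beta(9, 11/2)
obs 7: x=0 → posterior Beta(9, 13/2)
obs 8: x=0 → posterior Beta(9, 15/2)
obs 9: x=1 → posterior Beta(10, 15/2)
obs 10: x=0 → posterior Beta(10, 17/2)

20/37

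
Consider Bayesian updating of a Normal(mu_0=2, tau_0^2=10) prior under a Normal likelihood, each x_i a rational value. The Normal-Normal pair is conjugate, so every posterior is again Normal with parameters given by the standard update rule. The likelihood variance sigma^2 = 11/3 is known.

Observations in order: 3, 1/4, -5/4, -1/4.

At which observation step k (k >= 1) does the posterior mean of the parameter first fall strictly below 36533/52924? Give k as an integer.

k = 4

obs 1: x=3 → posterior Normal(112/41, 110/41)
obs 2: x=1/4 → posterior Normal(239/142, 110/71)
obs 3: x=-5/4 → posterior Normal(82/101, 110/101)
obs 4: x=-1/4 → posterior Normal(149/262, 110/131)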